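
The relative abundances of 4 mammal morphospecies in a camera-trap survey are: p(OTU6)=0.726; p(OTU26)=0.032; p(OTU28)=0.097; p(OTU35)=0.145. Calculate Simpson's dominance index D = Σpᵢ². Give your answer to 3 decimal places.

D = 0.726² + 0.032² + 0.097² + 0.145² = 0.52708 + 0.00102 + 0.00941 + 0.02102 = 0.55853 (working shown to 5 dp, full precision carried).
To 3 decimal places, D = 0.559.

0.559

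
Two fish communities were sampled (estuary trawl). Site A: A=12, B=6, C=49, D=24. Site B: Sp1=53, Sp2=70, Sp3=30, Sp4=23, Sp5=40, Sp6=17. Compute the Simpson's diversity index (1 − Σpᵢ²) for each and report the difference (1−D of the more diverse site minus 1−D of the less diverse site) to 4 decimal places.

Site A: N=91, proportions 0.131868, 0.065934, 0.538462, 0.263736, giving 1−D = 0.618766 (working shown to 6 dp, full precision carried).
Site B: N=233, proportions 0.227468, 0.300429, 0.128755, 0.098712, 0.171674, 0.072961, giving 1−D = 0.796883.
Difference = |0.618766 − 0.796883| = 0.178117, i.e. 0.1781 to 4 decimal places.

0.1781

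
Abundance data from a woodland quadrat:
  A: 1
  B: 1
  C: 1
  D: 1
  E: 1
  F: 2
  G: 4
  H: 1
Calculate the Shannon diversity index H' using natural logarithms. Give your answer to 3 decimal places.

Total N = 1+1+1+1+1+2+4+1 = 12, so the proportions are 0.08333, 0.08333, 0.08333, 0.08333, 0.08333, 0.16667, 0.33333, 0.08333 (working shown to 5 dp, full precision carried).
Each pᵢ ln pᵢ term: 0.08333×(-2.48491)=-0.20708, 0.08333×(-2.48491)=-0.20708, 0.08333×(-2.48491)=-0.20708, 0.08333×(-2.48491)=-0.20708, 0.08333×(-2.48491)=-0.20708, 0.16667×(-1.79176)=-0.29863, 0.33333×(-1.09861)=-0.36620, 0.08333×(-2.48491)=-0.20708.
Sum = -1.90728, so H' = 1.907.

1.907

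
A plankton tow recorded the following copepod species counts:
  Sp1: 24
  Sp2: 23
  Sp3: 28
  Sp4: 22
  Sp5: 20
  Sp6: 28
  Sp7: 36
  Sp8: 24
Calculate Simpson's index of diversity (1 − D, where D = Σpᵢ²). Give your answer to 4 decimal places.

0.8708

Total N = 24+23+28+22+20+28+36+24 = 205, so the proportions are 0.117073, 0.112195, 0.136585, 0.107317, 0.097561, 0.136585, 0.17561, 0.117073 (working shown to 6 dp, full precision carried).
D = 0.117073² + 0.112195² + 0.136585² + 0.107317² + 0.097561² + 0.136585² + 0.17561² + 0.117073² = 0.013706 + 0.012588 + 0.018656 + 0.011517 + 0.009518 + 0.018656 + 0.030839 + 0.013706 = 0.129185.
So 1 − D = 0.870815, i.e. 0.8708 to 4 decimal places.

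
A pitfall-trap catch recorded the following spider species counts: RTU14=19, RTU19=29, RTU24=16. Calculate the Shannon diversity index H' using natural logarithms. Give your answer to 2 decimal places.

Total N = 19+29+16 = 64, so the proportions are 0.2969, 0.4531, 0.25 (working shown to 4 dp, full precision carried).
Each pᵢ ln pᵢ term: 0.2969×(-1.2144)=-0.3605, 0.4531×(-0.7916)=-0.3587, 0.25×(-1.3863)=-0.3466.
Sum = -1.0658, so H' = 1.07.

1.07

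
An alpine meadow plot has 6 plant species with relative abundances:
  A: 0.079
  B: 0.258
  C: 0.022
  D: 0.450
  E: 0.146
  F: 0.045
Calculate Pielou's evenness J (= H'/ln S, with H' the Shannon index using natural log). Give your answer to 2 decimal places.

H' = −Σ pᵢ ln pᵢ = −((-0.2005) + (-0.3495) + (-0.0840) + (-0.3593) + (-0.2809) + (-0.1395)) = 1.4138 (working shown to 4 dp, full precision carried).
With S = 6 species, ln S = 1.7918, so J = 1.4138/1.7918 = 0.7891, i.e. 0.79 to 2 decimal places.

0.79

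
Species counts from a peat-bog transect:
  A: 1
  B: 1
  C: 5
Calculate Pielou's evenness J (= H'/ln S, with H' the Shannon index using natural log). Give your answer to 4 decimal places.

Total N = 1+1+5 = 7, so the proportions are 0.142857, 0.142857, 0.714286 (working shown to 6 dp, full precision carried).
H' = −Σ pᵢ ln pᵢ = −((-0.277987) + (-0.277987) + (-0.240337)) = 0.796312.
With S = 3 species, ln S = 1.098612, so J = 0.796312/1.098612 = 0.724834, i.e. 0.7248 to 4 decimal places.

0.7248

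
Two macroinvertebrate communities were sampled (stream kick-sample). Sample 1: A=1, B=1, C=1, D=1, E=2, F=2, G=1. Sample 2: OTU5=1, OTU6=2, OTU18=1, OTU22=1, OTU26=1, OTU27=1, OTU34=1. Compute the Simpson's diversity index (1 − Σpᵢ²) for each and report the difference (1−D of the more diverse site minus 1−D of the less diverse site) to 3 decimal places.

0.004

Sample 1: N=9, proportions 0.11111, 0.11111, 0.11111, 0.11111, 0.22222, 0.22222, 0.11111, giving 1−D = 0.83951 (working shown to 5 dp, full precision carried).
Sample 2: N=8, proportions 0.125, 0.25, 0.125, 0.125, 0.125, 0.125, 0.125, giving 1−D = 0.84375.
Difference = |0.83951 − 0.84375| = 0.00424, i.e. 0.004 to 3 decimal places.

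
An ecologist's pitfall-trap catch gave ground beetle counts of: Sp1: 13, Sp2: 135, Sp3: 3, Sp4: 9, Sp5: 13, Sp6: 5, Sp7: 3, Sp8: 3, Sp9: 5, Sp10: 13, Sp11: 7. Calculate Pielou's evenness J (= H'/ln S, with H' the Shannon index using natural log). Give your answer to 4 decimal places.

0.5885

Total N = 13+135+3+9+13+5+3+3+5+13+7 = 209, so the proportions are 0.062201, 0.645933, 0.014354, 0.043062, 0.062201, 0.023923, 0.014354, 0.014354, 0.023923, 0.062201, 0.033493 (working shown to 6 dp, full precision carried).
H' = −Σ pᵢ ln pᵢ = −((-0.172756) + (-0.282311) + (-0.060915) + (-0.135435) + (-0.172756) + (-0.089304) + (-0.060915) + (-0.060915) + (-0.089304) + (-0.172756) + (-0.113756)) = 1.411122.
With S = 11 species, ln S = 2.397895, so J = 1.411122/2.397895 = 0.588483, i.e. 0.5885 to 4 decimal places.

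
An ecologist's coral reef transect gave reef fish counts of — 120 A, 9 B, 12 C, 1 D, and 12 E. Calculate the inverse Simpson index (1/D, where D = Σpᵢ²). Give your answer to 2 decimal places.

Total N = 120+9+12+1+12 = 154, so the proportions are 0.77922, 0.05844, 0.07792, 0.00649, 0.07792 (working shown to 5 dp, full precision carried).
D = 0.77922² + 0.05844² + 0.07792² + 0.00649² + 0.07792² = 0.60719 + 0.00342 + 0.00607 + 0.00004 + 0.00607 = 0.62279.
So 1/D = 1.6057, i.e. 1.61 to 2 decimal places.

1.61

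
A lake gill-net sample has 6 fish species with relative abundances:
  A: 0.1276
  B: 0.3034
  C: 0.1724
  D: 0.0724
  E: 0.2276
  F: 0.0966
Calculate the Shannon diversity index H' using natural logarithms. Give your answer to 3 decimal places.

Each pᵢ ln pᵢ term (working shown to 5 dp, full precision carried): 0.1276×(-2.05885)=-0.26271, 0.3034×(-1.19270)=-0.36187, 0.1724×(-1.75794)=-0.30307, 0.0724×(-2.62555)=-0.19009, 0.2276×(-1.48017)=-0.33689, 0.0966×(-2.33718)=-0.22577.
Sum = -1.68039, so H' = 1.680.

1.680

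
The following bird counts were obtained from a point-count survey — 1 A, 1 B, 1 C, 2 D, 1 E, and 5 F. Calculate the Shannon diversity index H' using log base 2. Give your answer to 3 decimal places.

2.222

Total N = 1+1+1+2+1+5 = 11, so the proportions are 0.09091, 0.09091, 0.09091, 0.18182, 0.09091, 0.45455 (working shown to 5 dp, full precision carried).
Each pᵢ log₂ pᵢ term: 0.09091×(-3.45943)=-0.31449, 0.09091×(-3.45943)=-0.31449, 0.09091×(-3.45943)=-0.31449, 0.18182×(-2.45943)=-0.44717, 0.09091×(-3.45943)=-0.31449, 0.45455×(-1.13750)=-0.51705.
Sum = -2.22219, so H' = 2.222.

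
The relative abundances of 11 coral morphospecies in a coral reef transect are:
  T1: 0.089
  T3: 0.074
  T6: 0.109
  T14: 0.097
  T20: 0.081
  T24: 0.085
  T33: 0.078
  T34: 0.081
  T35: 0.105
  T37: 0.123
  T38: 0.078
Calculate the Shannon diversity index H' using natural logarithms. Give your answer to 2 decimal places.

Each pᵢ ln pᵢ term (working shown to 5 dp, full precision carried): 0.089×(-2.41912)=-0.21530, 0.074×(-2.60369)=-0.19267, 0.109×(-2.21641)=-0.24159, 0.097×(-2.33304)=-0.22631, 0.081×(-2.51331)=-0.20358, 0.085×(-2.46510)=-0.20953, 0.078×(-2.55105)=-0.19898, 0.081×(-2.51331)=-0.20358, 0.105×(-2.25379)=-0.23665, 0.123×(-2.09557)=-0.25776, 0.078×(-2.55105)=-0.19898.
Sum = -2.38492, so H' = 2.38.

2.38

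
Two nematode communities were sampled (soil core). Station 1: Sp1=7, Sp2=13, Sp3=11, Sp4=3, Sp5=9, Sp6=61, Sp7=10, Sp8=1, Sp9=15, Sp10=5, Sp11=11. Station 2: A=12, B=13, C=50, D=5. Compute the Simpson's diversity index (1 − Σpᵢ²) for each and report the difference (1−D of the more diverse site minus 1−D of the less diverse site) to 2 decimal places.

0.23

Station 1: N=146, proportions 0.0479, 0.089, 0.0753, 0.0205, 0.0616, 0.4178, 0.0685, 0.0068, 0.1027, 0.0342, 0.0753, giving 1−D = 0.7832 (working shown to 4 dp, full precision carried).
Station 2: N=80, proportions 0.15, 0.1625, 0.625, 0.0625, giving 1−D = 0.5566.
Difference = |0.7832 − 0.5566| = 0.2266, i.e. 0.23 to 2 decimal places.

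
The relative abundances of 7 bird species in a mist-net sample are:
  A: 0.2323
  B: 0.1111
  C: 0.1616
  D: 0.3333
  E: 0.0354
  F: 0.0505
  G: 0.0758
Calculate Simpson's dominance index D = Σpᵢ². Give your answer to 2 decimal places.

D = 0.2323² + 0.1111² + 0.1616² + 0.3333² + 0.0354² + 0.0505² + 0.0758² = 0.0540 + 0.0123 + 0.0261 + 0.1111 + 0.0013 + 0.0026 + 0.0057 = 0.2131 (working shown to 4 dp, full precision carried).
To 2 decimal places, D = 0.21.

0.21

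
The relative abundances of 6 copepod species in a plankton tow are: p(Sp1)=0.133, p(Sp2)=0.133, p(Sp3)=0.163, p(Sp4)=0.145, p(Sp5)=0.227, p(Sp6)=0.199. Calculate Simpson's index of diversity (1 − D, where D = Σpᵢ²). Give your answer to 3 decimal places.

0.826

D = 0.133² + 0.133² + 0.163² + 0.145² + 0.227² + 0.199² = 0.01769 + 0.01769 + 0.02657 + 0.02102 + 0.05153 + 0.03960 = 0.17410 (working shown to 5 dp, full precision carried).
So 1 − D = 0.82590, i.e. 0.826 to 3 decimal places.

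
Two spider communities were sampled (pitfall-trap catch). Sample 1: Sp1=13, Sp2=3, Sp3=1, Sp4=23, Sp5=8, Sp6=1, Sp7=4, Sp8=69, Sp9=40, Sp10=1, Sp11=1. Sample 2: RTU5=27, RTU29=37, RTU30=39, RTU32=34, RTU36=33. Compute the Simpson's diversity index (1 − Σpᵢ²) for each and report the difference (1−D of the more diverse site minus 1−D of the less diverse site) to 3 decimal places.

Sample 1: N=164, proportions 0.079268293, 0.018292683, 0.006097561, 0.140243902, 0.048780488, 0.006097561, 0.024390244, 0.420731707, 0.243902439, 0.006097561, 0.006097561, giving 1−D = 0.734086853 (working shown to 9 dp, full precision carried).
Sample 2: N=170, proportions 0.158823529, 0.217647059, 0.229411765, 0.2, 0.194117647, giving 1−D = 0.797093426.
Difference = |0.734086853 − 0.797093426| = 0.063006573, i.e. 0.063 to 3 decimal places.

0.063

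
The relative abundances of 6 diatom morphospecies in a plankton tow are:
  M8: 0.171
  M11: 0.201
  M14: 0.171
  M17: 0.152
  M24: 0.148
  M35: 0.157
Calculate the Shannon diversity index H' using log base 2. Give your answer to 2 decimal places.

2.58

Each pᵢ log₂ pᵢ term (working shown to 4 dp, full precision carried): 0.171×(-2.5479)=-0.4357, 0.201×(-2.3147)=-0.4653, 0.171×(-2.5479)=-0.4357, 0.152×(-2.7179)=-0.4131, 0.148×(-2.7563)=-0.4079, 0.157×(-2.6712)=-0.4194.
Sum = -2.5771, so H' = 2.58.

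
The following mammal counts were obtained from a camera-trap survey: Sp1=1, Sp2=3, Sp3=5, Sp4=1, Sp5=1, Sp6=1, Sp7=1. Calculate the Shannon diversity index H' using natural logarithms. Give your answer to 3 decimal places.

Total N = 1+3+5+1+1+1+1 = 13, so the proportions are 0.07692, 0.23077, 0.38462, 0.07692, 0.07692, 0.07692, 0.07692 (working shown to 5 dp, full precision carried).
Each pᵢ ln pᵢ term: 0.07692×(-2.56495)=-0.19730, 0.23077×(-1.46634)=-0.33839, 0.38462×(-0.95551)=-0.36750, 0.07692×(-2.56495)=-0.19730, 0.07692×(-2.56495)=-0.19730, 0.07692×(-2.56495)=-0.19730, 0.07692×(-2.56495)=-0.19730.
Sum = -1.69241, so H' = 1.692.

1.692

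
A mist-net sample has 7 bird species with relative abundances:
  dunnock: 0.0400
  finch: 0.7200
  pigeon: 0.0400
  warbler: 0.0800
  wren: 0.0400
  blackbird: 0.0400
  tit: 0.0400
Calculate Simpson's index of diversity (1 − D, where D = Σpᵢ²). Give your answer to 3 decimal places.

D = 0.04² + 0.72² + 0.04² + 0.08² + 0.04² + 0.04² + 0.04² = 0.00160 + 0.51840 + 0.00160 + 0.00640 + 0.00160 + 0.00160 + 0.00160 = 0.53280 (working shown to 5 dp, full precision carried).
So 1 − D = 0.46720, i.e. 0.467 to 3 decimal places.

0.467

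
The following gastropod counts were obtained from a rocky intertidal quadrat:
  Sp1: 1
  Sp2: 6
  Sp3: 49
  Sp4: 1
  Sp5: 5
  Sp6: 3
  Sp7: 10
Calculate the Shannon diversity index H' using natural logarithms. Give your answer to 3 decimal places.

Total N = 1+6+49+1+5+3+10 = 75, so the proportions are 0.01333, 0.08, 0.65333, 0.01333, 0.06667, 0.04, 0.13333 (working shown to 5 dp, full precision carried).
Each pᵢ ln pᵢ term: 0.01333×(-4.31749)=-0.05757, 0.08×(-2.52573)=-0.20206, 0.65333×(-0.42567)=-0.27810, 0.01333×(-4.31749)=-0.05757, 0.06667×(-2.70805)=-0.18054, 0.04×(-3.21888)=-0.12876, 0.13333×(-2.01490)=-0.26865.
Sum = -1.17324, so H' = 1.173.

1.173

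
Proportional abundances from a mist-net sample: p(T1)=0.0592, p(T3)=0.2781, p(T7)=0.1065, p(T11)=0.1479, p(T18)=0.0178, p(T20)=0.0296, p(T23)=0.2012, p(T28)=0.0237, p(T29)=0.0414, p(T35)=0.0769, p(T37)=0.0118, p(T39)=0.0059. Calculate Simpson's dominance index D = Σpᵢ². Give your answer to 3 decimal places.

0.164

D = 0.0592² + 0.2781² + 0.1065² + 0.1479² + 0.0178² + 0.0296² + 0.2012² + 0.0237² + 0.0414² + 0.0769² + 0.0118² + 0.0059² = 0.00350 + 0.07734 + 0.01134 + 0.02187 + 0.00032 + 0.00088 + 0.04048 + 0.00056 + 0.00171 + 0.00591 + 0.00014 + 0.00003 = 0.16410 (working shown to 5 dp, full precision carried).
To 3 decimal places, D = 0.164.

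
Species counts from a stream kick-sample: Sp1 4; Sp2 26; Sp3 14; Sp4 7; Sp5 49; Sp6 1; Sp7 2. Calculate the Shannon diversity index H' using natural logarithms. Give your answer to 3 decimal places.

1.403

Total N = 4+26+14+7+49+1+2 = 103, so the proportions are 0.03883, 0.25243, 0.13592, 0.06796, 0.47573, 0.00971, 0.01942 (working shown to 5 dp, full precision carried).
Each pᵢ ln pᵢ term: 0.03883×(-3.24843)=-0.12615, 0.25243×(-1.37663)=-0.34750, 0.13592×(-1.99567)=-0.27126, 0.06796×(-2.68882)=-0.18274, 0.47573×(-0.74291)=-0.35342, 0.00971×(-4.63473)=-0.04500, 0.01942×(-3.94158)=-0.07654.
Sum = -1.40260, so H' = 1.403.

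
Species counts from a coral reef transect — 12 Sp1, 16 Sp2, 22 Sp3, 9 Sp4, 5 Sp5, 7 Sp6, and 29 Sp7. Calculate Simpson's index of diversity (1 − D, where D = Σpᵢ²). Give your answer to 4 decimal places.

Total N = 12+16+22+9+5+7+29 = 100, so the proportions are 0.12, 0.16, 0.22, 0.09, 0.05, 0.07, 0.29 (working shown to 6 dp, full precision carried).
D = 0.12² + 0.16² + 0.22² + 0.09² + 0.05² + 0.07² + 0.29² = 0.014400 + 0.025600 + 0.048400 + 0.008100 + 0.002500 + 0.004900 + 0.084100 = 0.188000.
So 1 − D = 0.812000, i.e. 0.8120 to 4 decimal places.

0.8120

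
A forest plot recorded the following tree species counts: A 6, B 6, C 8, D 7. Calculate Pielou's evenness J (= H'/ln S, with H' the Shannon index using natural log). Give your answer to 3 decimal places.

0.995

Total N = 6+6+8+7 = 27, so the proportions are 0.22222, 0.22222, 0.2963, 0.25926 (working shown to 5 dp, full precision carried).
H' = −Σ pᵢ ln pᵢ = −((-0.33424) + (-0.33424) + (-0.36041) + (-0.34998)) = 1.37887.
With S = 4 species, ln S = 1.38629, so J = 1.37887/1.38629 = 0.99465, i.e. 0.995 to 3 decimal places.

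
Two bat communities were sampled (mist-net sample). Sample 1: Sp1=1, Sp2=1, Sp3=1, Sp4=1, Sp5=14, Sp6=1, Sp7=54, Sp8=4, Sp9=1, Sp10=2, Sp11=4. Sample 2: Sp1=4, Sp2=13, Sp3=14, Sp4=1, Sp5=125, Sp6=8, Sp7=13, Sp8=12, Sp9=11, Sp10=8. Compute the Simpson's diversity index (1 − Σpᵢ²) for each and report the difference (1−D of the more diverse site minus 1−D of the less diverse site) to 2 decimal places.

Sample 1: N=84, proportions 0.0119, 0.0119, 0.0119, 0.0119, 0.1667, 0.0119, 0.6429, 0.0476, 0.0119, 0.0238, 0.0476, giving 1−D = 0.5530 (working shown to 4 dp, full precision carried).
Sample 2: N=209, proportions 0.0191, 0.0622, 0.067, 0.0048, 0.5981, 0.0383, 0.0622, 0.0574, 0.0526, 0.0383, giving 1−D = 0.6207.
Difference = |0.5530 − 0.6207| = 0.0677, i.e. 0.07 to 2 decimal places.

0.07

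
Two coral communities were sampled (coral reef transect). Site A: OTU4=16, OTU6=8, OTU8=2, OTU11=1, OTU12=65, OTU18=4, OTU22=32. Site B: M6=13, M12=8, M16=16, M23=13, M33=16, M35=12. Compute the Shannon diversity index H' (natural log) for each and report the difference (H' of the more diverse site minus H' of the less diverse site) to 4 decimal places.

0.4336

Site A: N=128, proportions 0.125, 0.0625, 0.015625, 0.007812, 0.507812, 0.03125, 0.25, giving H' = 1.335099 (working shown to 6 dp, full precision carried).
Site B: N=78, proportions 0.166667, 0.102564, 0.205128, 0.166667, 0.205128, 0.153846, giving H' = 1.768684.
Difference = |1.335099 − 1.768684| = 0.433585, i.e. 0.4336 to 4 decimal places.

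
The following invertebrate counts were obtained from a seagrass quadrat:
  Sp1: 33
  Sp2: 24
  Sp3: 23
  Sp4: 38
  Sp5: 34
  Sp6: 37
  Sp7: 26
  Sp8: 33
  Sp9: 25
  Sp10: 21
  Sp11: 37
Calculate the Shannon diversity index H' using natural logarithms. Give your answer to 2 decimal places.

2.38

Total N = 33+24+23+38+34+37+26+33+25+21+37 = 331, so the proportions are 0.0997, 0.0725, 0.0695, 0.1148, 0.1027, 0.1118, 0.0785, 0.0997, 0.0755, 0.0634, 0.1118 (working shown to 4 dp, full precision carried).
Each pᵢ ln pᵢ term: 0.0997×(-2.3056)=-0.2299, 0.0725×(-2.6241)=-0.1903, 0.0695×(-2.6666)=-0.1853, 0.1148×(-2.1645)=-0.2485, 0.1027×(-2.2758)=-0.2338, 0.1118×(-2.1912)=-0.2449, 0.0785×(-2.5440)=-0.1998, 0.0997×(-2.3056)=-0.2299, 0.0755×(-2.5832)=-0.1951, 0.0634×(-2.7576)=-0.1750, 0.1118×(-2.1912)=-0.2449.
Sum = -2.3773, so H' = 2.38.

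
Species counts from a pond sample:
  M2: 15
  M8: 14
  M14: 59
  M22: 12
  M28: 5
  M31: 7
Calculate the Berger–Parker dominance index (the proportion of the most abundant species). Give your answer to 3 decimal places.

0.527

Total N = 15+14+59+12+5+7 = 112, so the proportions are 0.13393, 0.125, 0.52679, 0.10714, 0.04464, 0.0625 (working shown to 5 dp, full precision carried).
The largest proportion is 0.52679, i.e. d = 0.527 to 3 decimal places.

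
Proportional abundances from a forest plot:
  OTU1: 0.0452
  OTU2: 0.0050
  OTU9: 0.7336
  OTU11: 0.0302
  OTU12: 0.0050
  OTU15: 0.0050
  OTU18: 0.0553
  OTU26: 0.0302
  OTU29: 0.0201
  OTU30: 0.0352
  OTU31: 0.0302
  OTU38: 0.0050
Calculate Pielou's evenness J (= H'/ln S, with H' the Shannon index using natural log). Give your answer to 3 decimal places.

0.461

H' = −Σ pᵢ ln pᵢ = −((-0.13997) + (-0.02649) + (-0.22726) + (-0.10570) + (-0.02649) + (-0.02649) + (-0.16009) + (-0.10570) + (-0.07853) + (-0.11780) + (-0.10570) + (-0.02649)) = 1.14672 (working shown to 5 dp, full precision carried).
With S = 12 species, ln S = 2.48491, so J = 1.14672/2.48491 = 0.46147, i.e. 0.461 to 3 decimal places.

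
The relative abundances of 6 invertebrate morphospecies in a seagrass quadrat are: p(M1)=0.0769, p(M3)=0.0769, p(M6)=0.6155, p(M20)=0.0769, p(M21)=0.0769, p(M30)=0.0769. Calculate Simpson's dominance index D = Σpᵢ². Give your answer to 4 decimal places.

0.4084

D = 0.0769² + 0.0769² + 0.6155² + 0.0769² + 0.0769² + 0.0769² = 0.005914 + 0.005914 + 0.378840 + 0.005914 + 0.005914 + 0.005914 = 0.408408 (working shown to 6 dp, full precision carried).
To 4 decimal places, D = 0.4084.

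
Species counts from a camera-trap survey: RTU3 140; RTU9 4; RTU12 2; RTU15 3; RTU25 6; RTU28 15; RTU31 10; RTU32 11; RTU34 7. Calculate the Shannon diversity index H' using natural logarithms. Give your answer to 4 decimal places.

1.1648

Total N = 140+4+2+3+6+15+10+11+7 = 198, so the proportions are 0.707071, 0.020202, 0.010101, 0.015152, 0.030303, 0.075758, 0.050505, 0.055556, 0.035354 (working shown to 6 dp, full precision carried).
Each pᵢ ln pᵢ term: 0.707071×(-0.346625)=-0.245088, 0.020202×(-3.901973)=-0.078828, 0.010101×(-4.595120)=-0.046415, 0.015152×(-4.189655)=-0.063480, 0.030303×(-3.496508)=-0.105955, 0.075758×(-2.580217)=-0.195471, 0.050505×(-2.985682)=-0.150792, 0.055556×(-2.890372)=-0.160576, 0.035354×(-3.342357)=-0.118164.
Sum = -1.164769, so H' = 1.1648.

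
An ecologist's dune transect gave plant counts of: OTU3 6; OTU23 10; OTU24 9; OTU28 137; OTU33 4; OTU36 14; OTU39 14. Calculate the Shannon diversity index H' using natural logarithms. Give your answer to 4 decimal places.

1.1079

Total N = 6+10+9+137+4+14+14 = 194, so the proportions are 0.030928, 0.051546, 0.046392, 0.706186, 0.020619, 0.072165, 0.072165 (working shown to 6 dp, full precision carried).
Each pᵢ ln pᵢ term: 0.030928×(-3.476099)=-0.107508, 0.051546×(-2.965273)=-0.152849, 0.046392×(-3.070634)=-0.142452, 0.706186×(-0.347877)=-0.245666, 0.020619×(-3.881564)=-0.080032, 0.072165×(-2.628801)=-0.189707, 0.072165×(-2.628801)=-0.189707.
Sum = -1.107922, so H' = 1.1079.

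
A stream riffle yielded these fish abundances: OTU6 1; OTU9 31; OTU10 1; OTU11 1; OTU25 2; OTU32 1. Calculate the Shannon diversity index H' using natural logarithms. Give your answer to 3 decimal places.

0.696

Total N = 1+31+1+1+2+1 = 37, so the proportions are 0.02703, 0.83784, 0.02703, 0.02703, 0.05405, 0.02703 (working shown to 5 dp, full precision carried).
Each pᵢ ln pᵢ term: 0.02703×(-3.61092)=-0.09759, 0.83784×(-0.17693)=-0.14824, 0.02703×(-3.61092)=-0.09759, 0.02703×(-3.61092)=-0.09759, 0.05405×(-2.91777)=-0.15772, 0.02703×(-3.61092)=-0.09759.
Sum = -0.69633, so H' = 0.696.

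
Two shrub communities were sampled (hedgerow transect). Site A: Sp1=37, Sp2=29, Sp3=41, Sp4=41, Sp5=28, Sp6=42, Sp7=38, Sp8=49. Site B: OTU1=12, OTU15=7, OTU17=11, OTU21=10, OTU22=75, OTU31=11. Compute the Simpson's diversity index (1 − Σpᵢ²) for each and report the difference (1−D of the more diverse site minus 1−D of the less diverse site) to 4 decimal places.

Site A: N=305, proportions 0.121311, 0.095082, 0.134426, 0.134426, 0.091803, 0.137705, 0.12459, 0.160656, giving 1−D = 0.871379 (working shown to 6 dp, full precision carried).
Site B: N=126, proportions 0.095238, 0.055556, 0.087302, 0.079365, 0.595238, 0.087302, giving 1−D = 0.611993.
Difference = |0.871379 − 0.611993| = 0.259386, i.e. 0.2594 to 4 decimal places.

0.2594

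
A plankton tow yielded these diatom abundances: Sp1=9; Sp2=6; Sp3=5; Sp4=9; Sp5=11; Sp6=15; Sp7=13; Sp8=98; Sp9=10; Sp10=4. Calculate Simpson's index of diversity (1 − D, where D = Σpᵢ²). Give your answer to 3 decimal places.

Total N = 9+6+5+9+11+15+13+98+10+4 = 180, so the proportions are 0.05, 0.03333, 0.02778, 0.05, 0.06111, 0.08333, 0.07222, 0.54444, 0.05556, 0.02222 (working shown to 5 dp, full precision carried).
D = 0.05² + 0.03333² + 0.02778² + 0.05² + 0.06111² + 0.08333² + 0.07222² + 0.54444² + 0.05556² + 0.02222² = 0.00250 + 0.00111 + 0.00077 + 0.00250 + 0.00373 + 0.00694 + 0.00522 + 0.29642 + 0.00309 + 0.00049 = 0.32278.
So 1 − D = 0.67722, i.e. 0.677 to 3 decimal places.

0.677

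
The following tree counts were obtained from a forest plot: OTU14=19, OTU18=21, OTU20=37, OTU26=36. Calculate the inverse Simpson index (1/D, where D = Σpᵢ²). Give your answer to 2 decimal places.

Total N = 19+21+37+36 = 113, so the proportions are 0.168142, 0.185841, 0.327434, 0.318584 (working shown to 6 dp, full precision carried).
D = 0.168142² + 0.185841² + 0.327434² + 0.318584² = 0.028272 + 0.034537 + 0.107213 + 0.101496 = 0.271517.
So 1/D = 3.6830, i.e. 3.68 to 2 decimal places.

3.68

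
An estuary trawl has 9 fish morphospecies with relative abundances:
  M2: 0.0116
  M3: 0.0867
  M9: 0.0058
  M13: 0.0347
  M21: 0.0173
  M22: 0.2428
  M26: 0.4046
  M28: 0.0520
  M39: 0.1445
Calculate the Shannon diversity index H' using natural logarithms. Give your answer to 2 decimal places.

Each pᵢ ln pᵢ term (working shown to 4 dp, full precision carried): 0.0116×(-4.4568)=-0.0517, 0.0867×(-2.4453)=-0.2120, 0.0058×(-5.1499)=-0.0299, 0.0347×(-3.3610)=-0.1166, 0.0173×(-4.0570)=-0.0702, 0.2428×(-1.4155)=-0.3437, 0.4046×(-0.9049)=-0.3661, 0.052×(-2.9565)=-0.1537, 0.1445×(-1.9345)=-0.2795.
Sum = -1.6235, so H' = 1.62.

1.62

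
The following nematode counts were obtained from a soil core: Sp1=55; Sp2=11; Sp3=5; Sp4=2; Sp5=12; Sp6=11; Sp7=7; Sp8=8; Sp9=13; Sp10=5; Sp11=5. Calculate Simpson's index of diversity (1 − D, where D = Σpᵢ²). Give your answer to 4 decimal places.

Total N = 55+11+5+2+12+11+7+8+13+5+5 = 134, so the proportions are 0.410448, 0.08209, 0.037313, 0.014925, 0.089552, 0.08209, 0.052239, 0.059701, 0.097015, 0.037313, 0.037313 (working shown to 6 dp, full precision carried).
D = 0.410448² + 0.08209² + 0.037313² + 0.014925² + 0.089552² + 0.08209² + 0.052239² + 0.059701² + 0.097015² + 0.037313² + 0.037313² = 0.168467 + 0.006739 + 0.001392 + 0.000223 + 0.008020 + 0.006739 + 0.002729 + 0.003564 + 0.009412 + 0.001392 + 0.001392 = 0.210069.
So 1 − D = 0.789931, i.e. 0.7899 to 4 decimal places.

0.7899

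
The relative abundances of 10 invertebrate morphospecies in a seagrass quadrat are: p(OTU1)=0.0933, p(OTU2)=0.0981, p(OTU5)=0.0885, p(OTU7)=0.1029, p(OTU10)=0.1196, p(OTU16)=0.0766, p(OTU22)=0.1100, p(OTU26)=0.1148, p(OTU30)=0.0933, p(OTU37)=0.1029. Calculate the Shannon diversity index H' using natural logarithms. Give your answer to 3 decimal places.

2.295

Each pᵢ ln pᵢ term (working shown to 5 dp, full precision carried): 0.0933×(-2.37194)=-0.22130, 0.0981×(-2.32177)=-0.22777, 0.0885×(-2.42475)=-0.21459, 0.1029×(-2.27400)=-0.23399, 0.1196×(-2.12360)=-0.25398, 0.0766×(-2.56916)=-0.19680, 0.11×(-2.20727)=-0.24280, 0.1148×(-2.16456)=-0.24849, 0.0933×(-2.37194)=-0.22130, 0.1029×(-2.27400)=-0.23399.
Sum = -2.29502, so H' = 2.295.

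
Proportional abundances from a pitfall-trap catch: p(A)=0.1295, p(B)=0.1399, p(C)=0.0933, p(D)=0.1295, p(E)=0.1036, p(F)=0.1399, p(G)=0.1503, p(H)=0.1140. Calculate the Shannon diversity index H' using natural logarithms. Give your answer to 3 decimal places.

Each pᵢ ln pᵢ term (working shown to 5 dp, full precision carried): 0.1295×(-2.04407)=-0.26471, 0.1399×(-1.96683)=-0.27516, 0.0933×(-2.37194)=-0.22130, 0.1295×(-2.04407)=-0.26471, 0.1036×(-2.26722)=-0.23488, 0.1399×(-1.96683)=-0.27516, 0.1503×(-1.89512)=-0.28484, 0.114×(-2.17156)=-0.24756.
Sum = -2.06831, so H' = 2.068.

2.068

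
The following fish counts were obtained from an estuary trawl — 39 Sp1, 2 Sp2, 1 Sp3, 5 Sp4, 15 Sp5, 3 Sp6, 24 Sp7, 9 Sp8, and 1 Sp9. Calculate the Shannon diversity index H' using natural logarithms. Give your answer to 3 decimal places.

1.643

Total N = 39+2+1+5+15+3+24+9+1 = 99, so the proportions are 0.39394, 0.0202, 0.0101, 0.05051, 0.15152, 0.0303, 0.24242, 0.09091, 0.0101 (working shown to 5 dp, full precision carried).
Each pᵢ ln pᵢ term: 0.39394×(-0.93156)=-0.36698, 0.0202×(-3.90197)=-0.07883, 0.0101×(-4.59512)=-0.04642, 0.05051×(-2.98568)=-0.15079, 0.15152×(-1.88707)=-0.28592, 0.0303×(-3.49651)=-0.10595, 0.24242×(-1.41707)=-0.34353, 0.09091×(-2.39790)=-0.21799, 0.0101×(-4.59512)=-0.04642.
Sum = -1.64282, so H' = 1.643.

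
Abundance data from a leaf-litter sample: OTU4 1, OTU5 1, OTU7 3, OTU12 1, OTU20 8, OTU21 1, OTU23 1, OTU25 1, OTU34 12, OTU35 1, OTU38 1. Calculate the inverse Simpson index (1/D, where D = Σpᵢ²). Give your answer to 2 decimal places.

4.27

Total N = 1+1+3+1+8+1+1+1+12+1+1 = 31, so the proportions are 0.032258, 0.032258, 0.096774, 0.032258, 0.258065, 0.032258, 0.032258, 0.032258, 0.387097, 0.032258, 0.032258 (working shown to 6 dp, full precision carried).
D = 0.032258² + 0.032258² + 0.096774² + 0.032258² + 0.258065² + 0.032258² + 0.032258² + 0.032258² + 0.387097² + 0.032258² + 0.032258² = 0.001041 + 0.001041 + 0.009365 + 0.001041 + 0.066597 + 0.001041 + 0.001041 + 0.001041 + 0.149844 + 0.001041 + 0.001041 = 0.234131.
So 1/D = 4.2711, i.e. 4.27 to 2 decimal places.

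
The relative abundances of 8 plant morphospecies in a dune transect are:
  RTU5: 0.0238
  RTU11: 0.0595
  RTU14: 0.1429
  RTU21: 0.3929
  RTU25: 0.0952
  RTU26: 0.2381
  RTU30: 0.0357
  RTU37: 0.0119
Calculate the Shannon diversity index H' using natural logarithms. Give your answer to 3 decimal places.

1.639

Each pᵢ ln pᵢ term (working shown to 5 dp, full precision carried): 0.0238×(-3.73807)=-0.08897, 0.0595×(-2.82178)=-0.16790, 0.1429×(-1.94561)=-0.27803, 0.3929×(-0.93420)=-0.36705, 0.0952×(-2.35178)=-0.22389, 0.2381×(-1.43506)=-0.34169, 0.0357×(-3.33260)=-0.11897, 0.0119×(-4.43122)=-0.05273.
Sum = -1.63922, so H' = 1.639.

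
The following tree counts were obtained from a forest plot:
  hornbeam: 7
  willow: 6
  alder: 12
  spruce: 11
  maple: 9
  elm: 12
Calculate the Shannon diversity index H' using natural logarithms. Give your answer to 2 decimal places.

Total N = 7+6+12+11+9+12 = 57, so the proportions are 0.1228, 0.1053, 0.2105, 0.193, 0.1579, 0.2105 (working shown to 4 dp, full precision carried).
Each pᵢ ln pᵢ term: 0.1228×(-2.0971)=-0.2575, 0.1053×(-2.2513)=-0.2370, 0.2105×(-1.5581)=-0.3280, 0.193×(-1.6452)=-0.3175, 0.1579×(-1.8458)=-0.2914, 0.2105×(-1.5581)=-0.3280.
Sum = -1.7595, so H' = 1.76.

1.76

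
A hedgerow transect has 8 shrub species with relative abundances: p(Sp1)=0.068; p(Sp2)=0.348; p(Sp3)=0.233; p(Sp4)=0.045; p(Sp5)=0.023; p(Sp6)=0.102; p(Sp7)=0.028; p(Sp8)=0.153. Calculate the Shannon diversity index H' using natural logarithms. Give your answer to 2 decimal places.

Each pᵢ ln pᵢ term (working shown to 4 dp, full precision carried): 0.068×(-2.6882)=-0.1828, 0.348×(-1.0556)=-0.3673, 0.233×(-1.4567)=-0.3394, 0.045×(-3.1011)=-0.1395, 0.023×(-3.7723)=-0.0868, 0.102×(-2.2828)=-0.2328, 0.028×(-3.5756)=-0.1001, 0.153×(-1.8773)=-0.2872.
Sum = -1.7360, so H' = 1.74.

1.74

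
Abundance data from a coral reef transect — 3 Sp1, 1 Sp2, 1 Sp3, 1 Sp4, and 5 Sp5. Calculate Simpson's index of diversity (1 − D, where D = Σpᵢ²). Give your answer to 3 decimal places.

Total N = 3+1+1+1+5 = 11, so the proportions are 0.27273, 0.09091, 0.09091, 0.09091, 0.45455 (working shown to 5 dp, full precision carried).
D = 0.27273² + 0.09091² + 0.09091² + 0.09091² + 0.45455² = 0.07438 + 0.00826 + 0.00826 + 0.00826 + 0.20661 = 0.30579.
So 1 − D = 0.69421, i.e. 0.694 to 3 decimal places.

0.694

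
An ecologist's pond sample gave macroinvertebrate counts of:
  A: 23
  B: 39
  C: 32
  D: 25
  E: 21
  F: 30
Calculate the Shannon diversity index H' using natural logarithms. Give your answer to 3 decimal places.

Total N = 23+39+32+25+21+30 = 170, so the proportions are 0.13529, 0.22941, 0.18824, 0.14706, 0.12353, 0.17647 (working shown to 5 dp, full precision carried).
Each pᵢ ln pᵢ term: 0.13529×(-2.00030)=-0.27063, 0.22941×(-1.47224)=-0.33775, 0.18824×(-1.67006)=-0.31436, 0.14706×(-1.91692)=-0.28190, 0.12353×(-2.09128)=-0.25833, 0.17647×(-1.73460)=-0.30611.
Sum = -1.76908, so H' = 1.769.

1.769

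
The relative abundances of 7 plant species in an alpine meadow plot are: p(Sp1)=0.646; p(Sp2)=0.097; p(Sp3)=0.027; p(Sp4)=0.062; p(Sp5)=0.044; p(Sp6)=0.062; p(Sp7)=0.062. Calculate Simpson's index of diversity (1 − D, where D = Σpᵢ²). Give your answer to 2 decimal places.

0.56

D = 0.646² + 0.097² + 0.027² + 0.062² + 0.044² + 0.062² + 0.062² = 0.4173 + 0.0094 + 0.0007 + 0.0038 + 0.0019 + 0.0038 + 0.0038 = 0.4409 (working shown to 4 dp, full precision carried).
So 1 − D = 0.5591, i.e. 0.56 to 2 decimal places.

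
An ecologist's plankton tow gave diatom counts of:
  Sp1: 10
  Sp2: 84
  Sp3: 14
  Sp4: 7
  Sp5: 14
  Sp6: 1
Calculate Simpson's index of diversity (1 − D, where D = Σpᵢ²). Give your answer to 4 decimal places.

0.5504

Total N = 10+84+14+7+14+1 = 130, so the proportions are 0.076923, 0.646154, 0.107692, 0.053846, 0.107692, 0.007692 (working shown to 6 dp, full precision carried).
D = 0.076923² + 0.646154² + 0.107692² + 0.053846² + 0.107692² + 0.007692² = 0.005917 + 0.417515 + 0.011598 + 0.002899 + 0.011598 + 0.000059 = 0.449586.
So 1 − D = 0.550414, i.e. 0.5504 to 4 decimal places.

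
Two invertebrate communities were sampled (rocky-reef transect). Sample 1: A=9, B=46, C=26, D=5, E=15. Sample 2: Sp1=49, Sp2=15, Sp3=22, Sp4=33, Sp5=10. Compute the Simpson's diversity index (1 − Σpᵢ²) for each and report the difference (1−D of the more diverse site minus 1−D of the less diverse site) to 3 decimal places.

0.048

Sample 1: N=101, proportions 0.08911, 0.45545, 0.25743, 0.0495, 0.14851, giving 1−D = 0.69385 (working shown to 5 dp, full precision carried).
Sample 2: N=129, proportions 0.37984, 0.11628, 0.17054, 0.25581, 0.07752, giving 1−D = 0.74166.
Difference = |0.69385 − 0.74166| = 0.04781, i.e. 0.048 to 3 decimal places.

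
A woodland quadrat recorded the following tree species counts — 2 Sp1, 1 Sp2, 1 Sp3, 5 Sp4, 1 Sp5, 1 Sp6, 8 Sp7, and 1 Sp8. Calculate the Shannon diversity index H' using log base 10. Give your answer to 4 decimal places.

0.7349

Total N = 2+1+1+5+1+1+8+1 = 20, so the proportions are 0.1, 0.05, 0.05, 0.25, 0.05, 0.05, 0.4, 0.05 (working shown to 6 dp, full precision carried).
Each pᵢ log₁₀ pᵢ term: 0.1×(-1.000000)=-0.100000, 0.05×(-1.301030)=-0.065051, 0.05×(-1.301030)=-0.065051, 0.25×(-0.602060)=-0.150515, 0.05×(-1.301030)=-0.065051, 0.05×(-1.301030)=-0.065051, 0.4×(-0.397940)=-0.159176, 0.05×(-1.301030)=-0.065051.
Sum = -0.734949, so H' = 0.7349.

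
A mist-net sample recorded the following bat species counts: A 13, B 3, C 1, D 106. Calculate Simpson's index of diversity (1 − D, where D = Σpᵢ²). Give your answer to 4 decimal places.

0.2455

Total N = 13+3+1+106 = 123, so the proportions are 0.105691, 0.02439, 0.00813, 0.861789 (working shown to 6 dp, full precision carried).
D = 0.105691² + 0.02439² + 0.00813² + 0.861789² = 0.011171 + 0.000595 + 0.000066 + 0.742680 = 0.754511.
So 1 − D = 0.245489, i.e. 0.2455 to 4 decimal places.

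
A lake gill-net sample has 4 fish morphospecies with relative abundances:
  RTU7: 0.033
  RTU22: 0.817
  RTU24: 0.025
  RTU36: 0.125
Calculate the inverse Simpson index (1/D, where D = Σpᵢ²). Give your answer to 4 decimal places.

1.4602

D = 0.033² + 0.817² + 0.025² + 0.125² = 0.0010890 + 0.6674890 + 0.0006250 + 0.0156250 = 0.6848280 (working shown to 7 dp, full precision carried).
So 1/D = 1.460221, i.e. 1.4602 to 4 decimal places.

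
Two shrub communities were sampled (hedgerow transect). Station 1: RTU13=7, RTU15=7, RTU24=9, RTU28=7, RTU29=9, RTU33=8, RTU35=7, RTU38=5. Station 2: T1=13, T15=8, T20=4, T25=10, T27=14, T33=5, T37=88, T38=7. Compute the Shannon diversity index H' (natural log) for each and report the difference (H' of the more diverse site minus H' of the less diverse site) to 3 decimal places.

0.626

Station 1: N=59, proportions 0.11864, 0.11864, 0.15254, 0.11864, 0.15254, 0.13559, 0.11864, 0.08475, giving H' = 2.06536 (working shown to 5 dp, full precision carried).
Station 2: N=149, proportions 0.08725, 0.05369, 0.02685, 0.06711, 0.09396, 0.03356, 0.5906, 0.04698, giving H' = 1.43903.
Difference = |2.06536 − 1.43903| = 0.62633, i.e. 0.626 to 3 decimal places.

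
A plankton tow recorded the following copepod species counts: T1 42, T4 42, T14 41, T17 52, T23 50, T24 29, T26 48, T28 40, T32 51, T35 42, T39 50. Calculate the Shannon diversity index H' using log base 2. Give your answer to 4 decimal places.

3.4431

Total N = 42+42+41+52+50+29+48+40+51+42+50 = 487, so the proportions are 0.086242, 0.086242, 0.084189, 0.106776, 0.102669, 0.059548, 0.098563, 0.082136, 0.104723, 0.086242, 0.102669 (working shown to 6 dp, full precision carried).
Each pᵢ log₂ pᵢ term: 0.086242×(-3.535461)=-0.304906, 0.086242×(-3.535461)=-0.304906, 0.084189×(-3.570226)=-0.300573, 0.106776×(-3.227338)=-0.344603, 0.102669×(-3.283922)=-0.337158, 0.059548×(-4.069797)=-0.242349, 0.098563×(-3.342815)=-0.329477, 0.082136×(-3.605850)=-0.296168, 0.104723×(-3.255353)=-0.340910, 0.086242×(-3.535461)=-0.304906, 0.102669×(-3.283922)=-0.337158.
Sum = -3.443116, so H' = 3.4431.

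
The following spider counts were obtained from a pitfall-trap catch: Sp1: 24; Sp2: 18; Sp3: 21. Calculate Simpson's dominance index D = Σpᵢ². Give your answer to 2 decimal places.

0.34

Total N = 24+18+21 = 63, so the proportions are 0.381, 0.2857, 0.3333 (working shown to 4 dp, full precision carried).
D = 0.381² + 0.2857² + 0.3333² = 0.1451 + 0.0816 + 0.1111 = 0.3379.
To 2 decimal places, D = 0.34.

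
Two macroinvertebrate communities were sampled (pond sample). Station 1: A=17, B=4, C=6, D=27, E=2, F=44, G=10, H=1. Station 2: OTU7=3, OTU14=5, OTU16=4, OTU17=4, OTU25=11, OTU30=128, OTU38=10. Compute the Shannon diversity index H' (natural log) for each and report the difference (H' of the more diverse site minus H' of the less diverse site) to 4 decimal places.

0.7006

Station 1: N=111, proportions 0.153153, 0.036036, 0.054054, 0.243243, 0.018018, 0.396396, 0.09009, 0.009009, giving H' = 1.607148 (working shown to 6 dp, full precision carried).
Station 2: N=165, proportions 0.018182, 0.030303, 0.024242, 0.024242, 0.066667, 0.775758, 0.060606, giving H' = 0.906576.
Difference = |1.607148 − 0.906576| = 0.700572, i.e. 0.7006 to 4 decimal places.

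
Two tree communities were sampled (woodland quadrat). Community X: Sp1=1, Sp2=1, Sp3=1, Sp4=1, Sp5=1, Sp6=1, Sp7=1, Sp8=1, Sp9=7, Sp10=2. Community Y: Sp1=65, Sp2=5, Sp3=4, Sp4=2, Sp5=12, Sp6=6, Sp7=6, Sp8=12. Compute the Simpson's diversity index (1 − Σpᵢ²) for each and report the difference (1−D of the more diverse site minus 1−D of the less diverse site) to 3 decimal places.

0.158

Community X: N=17, proportions 0.05882, 0.05882, 0.05882, 0.05882, 0.05882, 0.05882, 0.05882, 0.05882, 0.41176, 0.11765, giving 1−D = 0.78893 (working shown to 5 dp, full precision carried).
Community Y: N=112, proportions 0.58036, 0.04464, 0.03571, 0.01786, 0.10714, 0.05357, 0.05357, 0.10714, giving 1−D = 0.63090.
Difference = |0.78893 − 0.63090| = 0.15803, i.e. 0.158 to 3 decimal places.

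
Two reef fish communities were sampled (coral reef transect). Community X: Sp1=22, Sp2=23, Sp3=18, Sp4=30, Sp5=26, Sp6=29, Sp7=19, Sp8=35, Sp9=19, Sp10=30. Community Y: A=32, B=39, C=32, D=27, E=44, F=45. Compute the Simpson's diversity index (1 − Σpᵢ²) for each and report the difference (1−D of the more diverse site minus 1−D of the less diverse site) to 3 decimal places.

Community X: N=251, proportions 0.087649, 0.091633, 0.071713, 0.119522, 0.103586, 0.115538, 0.075697, 0.139442, 0.075697, 0.119522, giving 1−D = 0.895224 (working shown to 6 dp, full precision carried).
Community Y: N=219, proportions 0.146119, 0.178082, 0.146119, 0.123288, 0.200913, 0.205479, giving 1−D = 0.827798.
Difference = |0.895224 − 0.827798| = 0.067426, i.e. 0.067 to 3 decimal places.

0.067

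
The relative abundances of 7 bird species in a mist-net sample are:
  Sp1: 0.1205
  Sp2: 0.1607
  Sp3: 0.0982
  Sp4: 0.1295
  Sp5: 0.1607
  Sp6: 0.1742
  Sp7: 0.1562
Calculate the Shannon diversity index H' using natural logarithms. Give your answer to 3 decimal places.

1.930

Each pᵢ ln pᵢ term (working shown to 5 dp, full precision carried): 0.1205×(-2.11611)=-0.25499, 0.1607×(-1.82822)=-0.29379, 0.0982×(-2.32075)=-0.22790, 0.1295×(-2.04407)=-0.26471, 0.1607×(-1.82822)=-0.29379, 0.1742×(-1.74755)=-0.30442, 0.1562×(-1.85662)=-0.29000.
Sum = -1.92961, so H' = 1.930.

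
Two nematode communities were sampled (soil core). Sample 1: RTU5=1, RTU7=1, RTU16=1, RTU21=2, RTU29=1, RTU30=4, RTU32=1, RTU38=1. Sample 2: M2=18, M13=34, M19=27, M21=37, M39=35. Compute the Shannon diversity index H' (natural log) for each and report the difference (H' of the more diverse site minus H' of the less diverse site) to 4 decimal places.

Sample 1: N=12, proportions 0.083333, 0.083333, 0.083333, 0.166667, 0.083333, 0.333333, 0.083333, 0.083333, giving H' = 1.907284 (working shown to 6 dp, full precision carried).
Sample 2: N=151, proportions 0.119205, 0.225166, 0.178808, 0.245033, 0.231788, giving H' = 1.580514.
Difference = |1.907284 − 1.580514| = 0.326770, i.e. 0.3268 to 4 decimal places.

0.3268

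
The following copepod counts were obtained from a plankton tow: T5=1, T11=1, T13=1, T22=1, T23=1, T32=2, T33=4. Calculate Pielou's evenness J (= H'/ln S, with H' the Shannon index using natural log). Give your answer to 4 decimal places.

0.9084

Total N = 1+1+1+1+1+2+4 = 11, so the proportions are 0.0909091, 0.0909091, 0.0909091, 0.0909091, 0.0909091, 0.1818182, 0.3636364 (working shown to 7 dp, full precision carried).
H' = −Σ pᵢ ln pᵢ = −((-0.2179905) + (-0.2179905) + (-0.2179905) + (-0.2179905) + (-0.2179905) + (-0.3099542) + (-0.3678549)) = 1.7677615.
With S = 7 species, ln S = 1.9459101, so J = 1.7677615/1.9459101 = 0.9084497, i.e. 0.9084 to 4 decimal places.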